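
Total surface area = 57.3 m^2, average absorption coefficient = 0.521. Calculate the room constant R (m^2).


Given values:
  S = 57.3 m^2, alpha = 0.521
Formula: R = S * alpha / (1 - alpha)
Numerator: 57.3 * 0.521 = 29.8533
Denominator: 1 - 0.521 = 0.479
R = 29.8533 / 0.479 = 62.32

62.32 m^2


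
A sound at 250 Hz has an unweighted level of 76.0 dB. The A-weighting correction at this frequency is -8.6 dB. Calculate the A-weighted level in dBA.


Given values:
  SPL = 76.0 dB
  A-weighting at 250 Hz = -8.6 dB
Formula: L_A = SPL + A_weight
L_A = 76.0 + (-8.6)
L_A = 67.4

67.4 dBA


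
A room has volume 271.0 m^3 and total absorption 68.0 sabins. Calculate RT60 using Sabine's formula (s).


Given values:
  V = 271.0 m^3
  A = 68.0 sabins
Formula: RT60 = 0.161 * V / A
Numerator: 0.161 * 271.0 = 43.631
RT60 = 43.631 / 68.0 = 0.642

0.642 s


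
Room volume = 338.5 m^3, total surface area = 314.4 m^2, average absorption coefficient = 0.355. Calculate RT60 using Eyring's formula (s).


Given values:
  V = 338.5 m^3, S = 314.4 m^2, alpha = 0.355
Formula: RT60 = 0.161 * V / (-S * ln(1 - alpha))
Compute ln(1 - 0.355) = ln(0.645) = -0.438505
Denominator: -314.4 * -0.438505 = 137.866
Numerator: 0.161 * 338.5 = 54.4985
RT60 = 54.4985 / 137.866 = 0.395

0.395 s


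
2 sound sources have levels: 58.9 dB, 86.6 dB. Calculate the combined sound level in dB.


Formula: L_total = 10 * log10( sum(10^(Li/10)) )
  Source 1: 10^(58.9/10) = 776247.1166
  Source 2: 10^(86.6/10) = 457088189.6149
Sum of linear values = 457864436.7315
L_total = 10 * log10(457864436.7315) = 86.61

86.61 dB


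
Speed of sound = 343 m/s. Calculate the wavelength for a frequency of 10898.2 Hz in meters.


Given values:
  c = 343 m/s, f = 10898.2 Hz
Formula: lambda = c / f
lambda = 343 / 10898.2
lambda = 0.0315

0.0315 m


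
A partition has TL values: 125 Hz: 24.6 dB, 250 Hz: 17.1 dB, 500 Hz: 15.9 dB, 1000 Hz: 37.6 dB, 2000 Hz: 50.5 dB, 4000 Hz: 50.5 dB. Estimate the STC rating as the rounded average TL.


Given TL values at each frequency:
  125 Hz: 24.6 dB
  250 Hz: 17.1 dB
  500 Hz: 15.9 dB
  1000 Hz: 37.6 dB
  2000 Hz: 50.5 dB
  4000 Hz: 50.5 dB
Formula: STC ~ round(average of TL values)
Sum = 24.6 + 17.1 + 15.9 + 37.6 + 50.5 + 50.5 = 196.2
Average = 196.2 / 6 = 32.7
Rounded: 33

33


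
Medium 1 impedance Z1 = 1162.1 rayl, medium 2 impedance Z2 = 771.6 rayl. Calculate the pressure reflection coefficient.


Given values:
  Z1 = 1162.1 rayl, Z2 = 771.6 rayl
Formula: R = (Z2 - Z1) / (Z2 + Z1)
Numerator: Z2 - Z1 = 771.6 - 1162.1 = -390.5
Denominator: Z2 + Z1 = 771.6 + 1162.1 = 1933.7
R = -390.5 / 1933.7 = -0.2019

-0.2019


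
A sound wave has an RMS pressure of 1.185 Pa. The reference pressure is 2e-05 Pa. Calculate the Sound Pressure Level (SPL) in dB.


Given values:
  p = 1.185 Pa
  p_ref = 2e-05 Pa
Formula: SPL = 20 * log10(p / p_ref)
Compute ratio: p / p_ref = 1.185 / 2e-05 = 59250
Compute log10: log10(59250) = 4.772688
Multiply: SPL = 20 * 4.772688 = 95.45

95.45 dB


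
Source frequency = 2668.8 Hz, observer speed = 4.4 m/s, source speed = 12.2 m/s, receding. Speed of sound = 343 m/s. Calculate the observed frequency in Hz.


Given values:
  f_s = 2668.8 Hz, v_o = 4.4 m/s, v_s = 12.2 m/s
  Direction: receding
Formula: f_o = f_s * (c - v_o) / (c + v_s)
Numerator: c - v_o = 343 - 4.4 = 338.6
Denominator: c + v_s = 343 + 12.2 = 355.2
f_o = 2668.8 * 338.6 / 355.2 = 2544.08

2544.08 Hz


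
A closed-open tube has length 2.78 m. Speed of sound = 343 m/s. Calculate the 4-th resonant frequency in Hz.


Given values:
  Tube type: closed-open, L = 2.78 m, c = 343 m/s, n = 4
Formula: f_n = (2n - 1) * c / (4 * L)
Compute 2n - 1 = 2*4 - 1 = 7
Compute 4 * L = 4 * 2.78 = 11.12
f = 7 * 343 / 11.12
f = 215.92

215.92 Hz


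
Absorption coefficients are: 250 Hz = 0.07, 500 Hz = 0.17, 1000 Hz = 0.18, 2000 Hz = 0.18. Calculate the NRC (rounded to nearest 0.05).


Given values:
  a_250 = 0.07, a_500 = 0.17
  a_1000 = 0.18, a_2000 = 0.18
Formula: NRC = (a250 + a500 + a1000 + a2000) / 4
Sum = 0.07 + 0.17 + 0.18 + 0.18 = 0.6
NRC = 0.6 / 4 = 0.15
Rounded to nearest 0.05: 0.15

0.15


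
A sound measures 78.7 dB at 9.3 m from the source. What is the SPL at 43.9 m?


Given values:
  SPL1 = 78.7 dB, r1 = 9.3 m, r2 = 43.9 m
Formula: SPL2 = SPL1 - 20 * log10(r2 / r1)
Compute ratio: r2 / r1 = 43.9 / 9.3 = 4.7204
Compute log10: log10(4.7204) = 0.673979
Compute drop: 20 * 0.673979 = 13.4796
SPL2 = 78.7 - 13.4796 = 65.22

65.22 dB


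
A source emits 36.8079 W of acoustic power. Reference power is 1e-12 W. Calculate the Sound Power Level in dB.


Given values:
  W = 36.8079 W
  W_ref = 1e-12 W
Formula: SWL = 10 * log10(W / W_ref)
Compute ratio: W / W_ref = 36807900000000
Compute log10: log10(36807900000000) = 13.565941
Multiply: SWL = 10 * 13.565941 = 135.66

135.66 dB


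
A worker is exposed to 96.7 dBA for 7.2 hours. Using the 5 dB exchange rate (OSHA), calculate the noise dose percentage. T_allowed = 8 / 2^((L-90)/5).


Given values:
  L = 96.7 dBA, T = 7.2 hours
Formula: T_allowed = 8 / 2^((L - 90) / 5)
Compute exponent: (96.7 - 90) / 5 = 1.34
Compute 2^(1.34) = 2.531513
T_allowed = 8 / 2.531513 = 3.160165 hours
Dose = (T / T_allowed) * 100
Dose = (7.2 / 3.160165) * 100 = 227.84

227.84 %


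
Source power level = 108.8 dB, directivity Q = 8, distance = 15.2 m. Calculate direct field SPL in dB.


Given values:
  Lw = 108.8 dB, Q = 8, r = 15.2 m
Formula: SPL = Lw + 10 * log10(Q / (4 * pi * r^2))
Compute 4 * pi * r^2 = 4 * pi * 15.2^2 = 2903.3343
Compute Q / denom = 8 / 2903.3343 = 0.00275545
Compute 10 * log10(0.00275545) = -25.5981
SPL = 108.8 + (-25.5981) = 83.2

83.2 dB


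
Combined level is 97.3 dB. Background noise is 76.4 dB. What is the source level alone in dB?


Given values:
  L_total = 97.3 dB, L_bg = 76.4 dB
Formula: L_source = 10 * log10(10^(L_total/10) - 10^(L_bg/10))
Convert to linear:
  10^(97.3/10) = 5370317963.7025
  10^(76.4/10) = 43651583.224
Difference: 5370317963.7025 - 43651583.224 = 5326666380.4785
L_source = 10 * log10(5326666380.4785) = 97.26

97.26 dB


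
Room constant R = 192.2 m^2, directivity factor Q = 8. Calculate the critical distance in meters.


Given values:
  R = 192.2 m^2, Q = 8
Formula: d_c = 0.141 * sqrt(Q * R)
Compute Q * R = 8 * 192.2 = 1537.6
Compute sqrt(1537.6) = 39.2122
d_c = 0.141 * 39.2122 = 5.529

5.529 m


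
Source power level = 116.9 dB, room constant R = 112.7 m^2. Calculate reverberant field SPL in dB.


Given values:
  Lw = 116.9 dB, R = 112.7 m^2
Formula: SPL = Lw + 10 * log10(4 / R)
Compute 4 / R = 4 / 112.7 = 0.035492
Compute 10 * log10(0.035492) = -14.4987
SPL = 116.9 + (-14.4987) = 102.4

102.4 dB


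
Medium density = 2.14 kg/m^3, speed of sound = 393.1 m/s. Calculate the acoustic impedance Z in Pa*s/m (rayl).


Given values:
  rho = 2.14 kg/m^3
  c = 393.1 m/s
Formula: Z = rho * c
Z = 2.14 * 393.1
Z = 841.23

841.23 rayl


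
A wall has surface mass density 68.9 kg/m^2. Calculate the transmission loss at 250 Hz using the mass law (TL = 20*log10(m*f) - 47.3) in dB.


Given values:
  m = 68.9 kg/m^2, f = 250 Hz
Formula: TL = 20 * log10(m * f) - 47.3
Compute m * f = 68.9 * 250 = 17225.0
Compute log10(17225.0) = 4.236159
Compute 20 * 4.236159 = 84.7232
TL = 84.7232 - 47.3 = 37.42

37.42 dB


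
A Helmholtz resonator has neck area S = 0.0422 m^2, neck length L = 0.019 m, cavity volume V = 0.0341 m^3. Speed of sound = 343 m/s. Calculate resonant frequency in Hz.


Given values:
  S = 0.0422 m^2, L = 0.019 m, V = 0.0341 m^3, c = 343 m/s
Formula: f = (c / (2*pi)) * sqrt(S / (V * L))
Compute V * L = 0.0341 * 0.019 = 0.0006479
Compute S / (V * L) = 0.0422 / 0.0006479 = 65.1335
Compute sqrt(65.1335) = 8.070533
Compute c / (2*pi) = 343 / 6.283185 = 54.590148
f = 54.590148 * 8.070533 = 440.57

440.57 Hz


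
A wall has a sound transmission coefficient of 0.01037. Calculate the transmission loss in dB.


Given values:
  tau = 0.01037
Formula: TL = 10 * log10(1 / tau)
Compute 1 / tau = 1 / 0.01037 = 96.432
Compute log10(96.432) = 1.984221
TL = 10 * 1.984221 = 19.84

19.84 dB


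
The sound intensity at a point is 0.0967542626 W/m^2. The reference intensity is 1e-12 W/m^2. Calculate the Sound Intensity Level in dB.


Given values:
  I = 0.0967542626 W/m^2
  I_ref = 1e-12 W/m^2
Formula: SIL = 10 * log10(I / I_ref)
Compute ratio: I / I_ref = 96754262600
Compute log10: log10(96754262600) = 10.98567
Multiply: SIL = 10 * 10.98567 = 109.86

109.86 dB


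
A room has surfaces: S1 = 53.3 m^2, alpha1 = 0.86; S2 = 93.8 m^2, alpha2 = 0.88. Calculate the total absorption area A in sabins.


Given surfaces:
  Surface 1: 53.3 * 0.86 = 45.838
  Surface 2: 93.8 * 0.88 = 82.544
Formula: A = sum(Si * alpha_i)
A = 45.838 + 82.544
A = 128.38

128.38 sabins


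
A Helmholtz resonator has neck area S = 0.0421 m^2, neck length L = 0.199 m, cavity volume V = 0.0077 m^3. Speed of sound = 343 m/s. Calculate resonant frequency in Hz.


Given values:
  S = 0.0421 m^2, L = 0.199 m, V = 0.0077 m^3, c = 343 m/s
Formula: f = (c / (2*pi)) * sqrt(S / (V * L))
Compute V * L = 0.0077 * 0.199 = 0.0015323
Compute S / (V * L) = 0.0421 / 0.0015323 = 27.475
Compute sqrt(27.475) = 5.24166
Compute c / (2*pi) = 343 / 6.283185 = 54.590148
f = 54.590148 * 5.24166 = 286.14

286.14 Hz


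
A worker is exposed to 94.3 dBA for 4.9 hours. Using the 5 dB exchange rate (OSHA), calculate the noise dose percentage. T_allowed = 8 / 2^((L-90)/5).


Given values:
  L = 94.3 dBA, T = 4.9 hours
Formula: T_allowed = 8 / 2^((L - 90) / 5)
Compute exponent: (94.3 - 90) / 5 = 0.86
Compute 2^(0.86) = 1.815038
T_allowed = 8 / 1.815038 = 4.407621 hours
Dose = (T / T_allowed) * 100
Dose = (4.9 / 4.407621) * 100 = 111.17

111.17 %


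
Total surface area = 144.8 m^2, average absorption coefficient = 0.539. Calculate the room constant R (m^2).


Given values:
  S = 144.8 m^2, alpha = 0.539
Formula: R = S * alpha / (1 - alpha)
Numerator: 144.8 * 0.539 = 78.0472
Denominator: 1 - 0.539 = 0.461
R = 78.0472 / 0.461 = 169.3

169.3 m^2


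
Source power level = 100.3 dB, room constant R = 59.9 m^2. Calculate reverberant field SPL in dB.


Given values:
  Lw = 100.3 dB, R = 59.9 m^2
Formula: SPL = Lw + 10 * log10(4 / R)
Compute 4 / R = 4 / 59.9 = 0.066778
Compute 10 * log10(0.066778) = -11.7537
SPL = 100.3 + (-11.7537) = 88.55

88.55 dB


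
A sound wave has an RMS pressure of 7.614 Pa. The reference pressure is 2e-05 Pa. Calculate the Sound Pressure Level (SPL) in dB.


Given values:
  p = 7.614 Pa
  p_ref = 2e-05 Pa
Formula: SPL = 20 * log10(p / p_ref)
Compute ratio: p / p_ref = 7.614 / 2e-05 = 380700
Compute log10: log10(380700) = 5.580583
Multiply: SPL = 20 * 5.580583 = 111.61

111.61 dB


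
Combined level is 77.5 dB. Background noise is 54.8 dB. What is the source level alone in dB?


Given values:
  L_total = 77.5 dB, L_bg = 54.8 dB
Formula: L_source = 10 * log10(10^(L_total/10) - 10^(L_bg/10))
Convert to linear:
  10^(77.5/10) = 56234132.519
  10^(54.8/10) = 301995.172
Difference: 56234132.519 - 301995.172 = 55932137.347
L_source = 10 * log10(55932137.347) = 77.48

77.48 dB


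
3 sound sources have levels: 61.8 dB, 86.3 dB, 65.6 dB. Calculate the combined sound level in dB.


Formula: L_total = 10 * log10( sum(10^(Li/10)) )
  Source 1: 10^(61.8/10) = 1513561.2484
  Source 2: 10^(86.3/10) = 426579518.8016
  Source 3: 10^(65.6/10) = 3630780.5477
Sum of linear values = 431723860.5977
L_total = 10 * log10(431723860.5977) = 86.35

86.35 dB


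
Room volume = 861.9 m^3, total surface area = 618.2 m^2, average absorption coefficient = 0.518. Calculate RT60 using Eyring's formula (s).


Given values:
  V = 861.9 m^3, S = 618.2 m^2, alpha = 0.518
Formula: RT60 = 0.161 * V / (-S * ln(1 - alpha))
Compute ln(1 - 0.518) = ln(0.482) = -0.729811
Denominator: -618.2 * -0.729811 = 451.1692
Numerator: 0.161 * 861.9 = 138.7659
RT60 = 138.7659 / 451.1692 = 0.308

0.308 s


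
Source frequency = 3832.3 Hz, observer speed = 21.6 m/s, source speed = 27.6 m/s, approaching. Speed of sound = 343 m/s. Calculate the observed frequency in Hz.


Given values:
  f_s = 3832.3 Hz, v_o = 21.6 m/s, v_s = 27.6 m/s
  Direction: approaching
Formula: f_o = f_s * (c + v_o) / (c - v_s)
Numerator: c + v_o = 343 + 21.6 = 364.6
Denominator: c - v_s = 343 - 27.6 = 315.4
f_o = 3832.3 * 364.6 / 315.4 = 4430.11

4430.11 Hz


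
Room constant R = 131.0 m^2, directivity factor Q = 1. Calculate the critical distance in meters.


Given values:
  R = 131.0 m^2, Q = 1
Formula: d_c = 0.141 * sqrt(Q * R)
Compute Q * R = 1 * 131.0 = 131.0
Compute sqrt(131.0) = 11.4455
d_c = 0.141 * 11.4455 = 1.614

1.614 m


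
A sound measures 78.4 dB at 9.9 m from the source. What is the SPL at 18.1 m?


Given values:
  SPL1 = 78.4 dB, r1 = 9.9 m, r2 = 18.1 m
Formula: SPL2 = SPL1 - 20 * log10(r2 / r1)
Compute ratio: r2 / r1 = 18.1 / 9.9 = 1.8283
Compute log10: log10(1.8283) = 0.262047
Compute drop: 20 * 0.262047 = 5.2409
SPL2 = 78.4 - 5.2409 = 73.16

73.16 dB


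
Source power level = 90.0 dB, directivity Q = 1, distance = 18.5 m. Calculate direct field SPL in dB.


Given values:
  Lw = 90.0 dB, Q = 1, r = 18.5 m
Formula: SPL = Lw + 10 * log10(Q / (4 * pi * r^2))
Compute 4 * pi * r^2 = 4 * pi * 18.5^2 = 4300.8403
Compute Q / denom = 1 / 4300.8403 = 0.00023251
Compute 10 * log10(0.00023251) = -36.3356
SPL = 90.0 + (-36.3356) = 53.66

53.66 dB


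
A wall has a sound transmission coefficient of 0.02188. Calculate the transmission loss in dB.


Given values:
  tau = 0.02188
Formula: TL = 10 * log10(1 / tau)
Compute 1 / tau = 1 / 0.02188 = 45.7038
Compute log10(45.7038) = 1.659952
TL = 10 * 1.659952 = 16.6

16.6 dB


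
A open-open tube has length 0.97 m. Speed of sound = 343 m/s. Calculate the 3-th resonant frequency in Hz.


Given values:
  Tube type: open-open, L = 0.97 m, c = 343 m/s, n = 3
Formula: f_n = n * c / (2 * L)
Compute 2 * L = 2 * 0.97 = 1.94
f = 3 * 343 / 1.94
f = 530.41

530.41 Hz


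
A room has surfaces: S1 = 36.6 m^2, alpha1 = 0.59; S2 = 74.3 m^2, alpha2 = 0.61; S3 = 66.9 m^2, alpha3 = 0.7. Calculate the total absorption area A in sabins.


Given surfaces:
  Surface 1: 36.6 * 0.59 = 21.594
  Surface 2: 74.3 * 0.61 = 45.323
  Surface 3: 66.9 * 0.7 = 46.83
Formula: A = sum(Si * alpha_i)
A = 21.594 + 45.323 + 46.83
A = 113.75

113.75 sabins


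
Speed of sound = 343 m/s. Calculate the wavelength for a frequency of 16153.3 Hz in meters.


Given values:
  c = 343 m/s, f = 16153.3 Hz
Formula: lambda = c / f
lambda = 343 / 16153.3
lambda = 0.0212

0.0212 m


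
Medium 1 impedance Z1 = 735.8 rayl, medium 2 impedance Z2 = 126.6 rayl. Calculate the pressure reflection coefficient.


Given values:
  Z1 = 735.8 rayl, Z2 = 126.6 rayl
Formula: R = (Z2 - Z1) / (Z2 + Z1)
Numerator: Z2 - Z1 = 126.6 - 735.8 = -609.2
Denominator: Z2 + Z1 = 126.6 + 735.8 = 862.4
R = -609.2 / 862.4 = -0.7064

-0.7064


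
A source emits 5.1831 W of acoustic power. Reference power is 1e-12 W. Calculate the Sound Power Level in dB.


Given values:
  W = 5.1831 W
  W_ref = 1e-12 W
Formula: SWL = 10 * log10(W / W_ref)
Compute ratio: W / W_ref = 5183100000000
Compute log10: log10(5183100000000) = 12.71459
Multiply: SWL = 10 * 12.71459 = 127.15

127.15 dB


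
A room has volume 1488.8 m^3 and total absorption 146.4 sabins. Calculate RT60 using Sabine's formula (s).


Given values:
  V = 1488.8 m^3
  A = 146.4 sabins
Formula: RT60 = 0.161 * V / A
Numerator: 0.161 * 1488.8 = 239.6968
RT60 = 239.6968 / 146.4 = 1.637

1.637 s


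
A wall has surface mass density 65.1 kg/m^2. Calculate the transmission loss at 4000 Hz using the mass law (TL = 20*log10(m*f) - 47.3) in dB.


Given values:
  m = 65.1 kg/m^2, f = 4000 Hz
Formula: TL = 20 * log10(m * f) - 47.3
Compute m * f = 65.1 * 4000 = 260400.0
Compute log10(260400.0) = 5.415641
Compute 20 * 5.415641 = 108.3128
TL = 108.3128 - 47.3 = 61.01

61.01 dB


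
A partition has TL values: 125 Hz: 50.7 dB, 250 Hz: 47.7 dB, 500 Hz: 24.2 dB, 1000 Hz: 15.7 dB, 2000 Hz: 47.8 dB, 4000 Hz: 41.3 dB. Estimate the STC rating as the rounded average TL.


Given TL values at each frequency:
  125 Hz: 50.7 dB
  250 Hz: 47.7 dB
  500 Hz: 24.2 dB
  1000 Hz: 15.7 dB
  2000 Hz: 47.8 dB
  4000 Hz: 41.3 dB
Formula: STC ~ round(average of TL values)
Sum = 50.7 + 47.7 + 24.2 + 15.7 + 47.8 + 41.3 = 227.4
Average = 227.4 / 6 = 37.9
Rounded: 38

38


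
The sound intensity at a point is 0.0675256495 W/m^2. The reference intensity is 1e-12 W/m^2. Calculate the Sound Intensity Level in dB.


Given values:
  I = 0.0675256495 W/m^2
  I_ref = 1e-12 W/m^2
Formula: SIL = 10 * log10(I / I_ref)
Compute ratio: I / I_ref = 67525649500
Compute log10: log10(67525649500) = 10.829469
Multiply: SIL = 10 * 10.829469 = 108.29

108.29 dB


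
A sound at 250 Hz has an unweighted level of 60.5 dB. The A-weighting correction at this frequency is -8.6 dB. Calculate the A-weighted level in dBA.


Given values:
  SPL = 60.5 dB
  A-weighting at 250 Hz = -8.6 dB
Formula: L_A = SPL + A_weight
L_A = 60.5 + (-8.6)
L_A = 51.9

51.9 dBA


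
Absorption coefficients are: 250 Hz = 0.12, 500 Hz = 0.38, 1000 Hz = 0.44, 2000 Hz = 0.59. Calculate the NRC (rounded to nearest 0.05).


Given values:
  a_250 = 0.12, a_500 = 0.38
  a_1000 = 0.44, a_2000 = 0.59
Formula: NRC = (a250 + a500 + a1000 + a2000) / 4
Sum = 0.12 + 0.38 + 0.44 + 0.59 = 1.53
NRC = 1.53 / 4 = 0.3825
Rounded to nearest 0.05: 0.4

0.4


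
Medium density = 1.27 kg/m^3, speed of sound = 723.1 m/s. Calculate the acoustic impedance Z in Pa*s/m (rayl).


Given values:
  rho = 1.27 kg/m^3
  c = 723.1 m/s
Formula: Z = rho * c
Z = 1.27 * 723.1
Z = 918.34

918.34 rayl


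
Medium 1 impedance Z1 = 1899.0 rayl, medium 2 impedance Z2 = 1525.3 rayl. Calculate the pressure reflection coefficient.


Given values:
  Z1 = 1899.0 rayl, Z2 = 1525.3 rayl
Formula: R = (Z2 - Z1) / (Z2 + Z1)
Numerator: Z2 - Z1 = 1525.3 - 1899.0 = -373.7
Denominator: Z2 + Z1 = 1525.3 + 1899.0 = 3424.3
R = -373.7 / 3424.3 = -0.1091

-0.1091


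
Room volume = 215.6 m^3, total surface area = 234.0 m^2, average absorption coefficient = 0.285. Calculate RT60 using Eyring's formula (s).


Given values:
  V = 215.6 m^3, S = 234.0 m^2, alpha = 0.285
Formula: RT60 = 0.161 * V / (-S * ln(1 - alpha))
Compute ln(1 - 0.285) = ln(0.715) = -0.335473
Denominator: -234.0 * -0.335473 = 78.5007
Numerator: 0.161 * 215.6 = 34.7116
RT60 = 34.7116 / 78.5007 = 0.442

0.442 s


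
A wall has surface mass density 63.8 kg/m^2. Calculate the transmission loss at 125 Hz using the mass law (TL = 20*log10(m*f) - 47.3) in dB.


Given values:
  m = 63.8 kg/m^2, f = 125 Hz
Formula: TL = 20 * log10(m * f) - 47.3
Compute m * f = 63.8 * 125 = 7975.0
Compute log10(7975.0) = 3.901731
Compute 20 * 3.901731 = 78.0346
TL = 78.0346 - 47.3 = 30.73

30.73 dB


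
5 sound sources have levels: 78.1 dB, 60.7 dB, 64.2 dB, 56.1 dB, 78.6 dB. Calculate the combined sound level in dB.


Formula: L_total = 10 * log10( sum(10^(Li/10)) )
  Source 1: 10^(78.1/10) = 64565422.9035
  Source 2: 10^(60.7/10) = 1174897.5549
  Source 3: 10^(64.2/10) = 2630267.9919
  Source 4: 10^(56.1/10) = 407380.2778
  Source 5: 10^(78.6/10) = 72443596.0075
Sum of linear values = 141221564.7356
L_total = 10 * log10(141221564.7356) = 81.5

81.5 dB


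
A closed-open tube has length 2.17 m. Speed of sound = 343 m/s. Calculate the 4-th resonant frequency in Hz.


Given values:
  Tube type: closed-open, L = 2.17 m, c = 343 m/s, n = 4
Formula: f_n = (2n - 1) * c / (4 * L)
Compute 2n - 1 = 2*4 - 1 = 7
Compute 4 * L = 4 * 2.17 = 8.68
f = 7 * 343 / 8.68
f = 276.61

276.61 Hz


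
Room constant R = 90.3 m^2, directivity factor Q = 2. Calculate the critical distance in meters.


Given values:
  R = 90.3 m^2, Q = 2
Formula: d_c = 0.141 * sqrt(Q * R)
Compute Q * R = 2 * 90.3 = 180.6
Compute sqrt(180.6) = 13.4387
d_c = 0.141 * 13.4387 = 1.895

1.895 m


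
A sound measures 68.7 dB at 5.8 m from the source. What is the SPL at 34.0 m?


Given values:
  SPL1 = 68.7 dB, r1 = 5.8 m, r2 = 34.0 m
Formula: SPL2 = SPL1 - 20 * log10(r2 / r1)
Compute ratio: r2 / r1 = 34.0 / 5.8 = 5.8621
Compute log10: log10(5.8621) = 0.768053
Compute drop: 20 * 0.768053 = 15.3611
SPL2 = 68.7 - 15.3611 = 53.34

53.34 dB


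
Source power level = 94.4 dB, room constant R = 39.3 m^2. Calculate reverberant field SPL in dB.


Given values:
  Lw = 94.4 dB, R = 39.3 m^2
Formula: SPL = Lw + 10 * log10(4 / R)
Compute 4 / R = 4 / 39.3 = 0.101781
Compute 10 * log10(0.101781) = -9.9233
SPL = 94.4 + (-9.9233) = 84.48

84.48 dB


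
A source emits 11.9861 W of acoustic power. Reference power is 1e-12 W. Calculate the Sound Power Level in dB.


Given values:
  W = 11.9861 W
  W_ref = 1e-12 W
Formula: SWL = 10 * log10(W / W_ref)
Compute ratio: W / W_ref = 11986100000000
Compute log10: log10(11986100000000) = 13.078678
Multiply: SWL = 10 * 13.078678 = 130.79

130.79 dB


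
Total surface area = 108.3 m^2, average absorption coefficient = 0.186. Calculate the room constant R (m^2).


Given values:
  S = 108.3 m^2, alpha = 0.186
Formula: R = S * alpha / (1 - alpha)
Numerator: 108.3 * 0.186 = 20.1438
Denominator: 1 - 0.186 = 0.814
R = 20.1438 / 0.814 = 24.75

24.75 m^2


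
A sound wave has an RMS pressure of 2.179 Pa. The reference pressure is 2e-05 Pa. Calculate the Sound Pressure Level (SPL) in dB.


Given values:
  p = 2.179 Pa
  p_ref = 2e-05 Pa
Formula: SPL = 20 * log10(p / p_ref)
Compute ratio: p / p_ref = 2.179 / 2e-05 = 108950
Compute log10: log10(108950) = 5.037227
Multiply: SPL = 20 * 5.037227 = 100.74

100.74 dB


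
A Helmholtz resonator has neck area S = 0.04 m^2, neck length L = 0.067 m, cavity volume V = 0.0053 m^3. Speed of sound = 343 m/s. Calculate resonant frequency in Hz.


Given values:
  S = 0.04 m^2, L = 0.067 m, V = 0.0053 m^3, c = 343 m/s
Formula: f = (c / (2*pi)) * sqrt(S / (V * L))
Compute V * L = 0.0053 * 0.067 = 0.0003551
Compute S / (V * L) = 0.04 / 0.0003551 = 112.6443
Compute sqrt(112.6443) = 10.613402
Compute c / (2*pi) = 343 / 6.283185 = 54.590148
f = 54.590148 * 10.613402 = 579.39

579.39 Hz


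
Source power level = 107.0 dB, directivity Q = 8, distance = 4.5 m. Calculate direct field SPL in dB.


Given values:
  Lw = 107.0 dB, Q = 8, r = 4.5 m
Formula: SPL = Lw + 10 * log10(Q / (4 * pi * r^2))
Compute 4 * pi * r^2 = 4 * pi * 4.5^2 = 254.469
Compute Q / denom = 8 / 254.469 = 0.03143801
Compute 10 * log10(0.03143801) = -15.0254
SPL = 107.0 + (-15.0254) = 91.97

91.97 dB


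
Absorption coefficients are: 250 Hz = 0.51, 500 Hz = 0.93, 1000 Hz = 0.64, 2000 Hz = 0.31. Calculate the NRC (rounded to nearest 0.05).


Given values:
  a_250 = 0.51, a_500 = 0.93
  a_1000 = 0.64, a_2000 = 0.31
Formula: NRC = (a250 + a500 + a1000 + a2000) / 4
Sum = 0.51 + 0.93 + 0.64 + 0.31 = 2.39
NRC = 2.39 / 4 = 0.5975
Rounded to nearest 0.05: 0.6

0.6


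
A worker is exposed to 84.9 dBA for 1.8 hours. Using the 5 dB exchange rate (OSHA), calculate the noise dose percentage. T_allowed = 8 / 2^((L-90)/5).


Given values:
  L = 84.9 dBA, T = 1.8 hours
Formula: T_allowed = 8 / 2^((L - 90) / 5)
Compute exponent: (84.9 - 90) / 5 = -1.02
Compute 2^(-1.02) = 0.493116
T_allowed = 8 / 0.493116 = 16.223363 hours
Dose = (T / T_allowed) * 100
Dose = (1.8 / 16.223363) * 100 = 11.1

11.1 %


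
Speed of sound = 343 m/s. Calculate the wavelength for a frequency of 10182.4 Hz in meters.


Given values:
  c = 343 m/s, f = 10182.4 Hz
Formula: lambda = c / f
lambda = 343 / 10182.4
lambda = 0.0337

0.0337 m


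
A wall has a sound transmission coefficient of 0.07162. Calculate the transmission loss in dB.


Given values:
  tau = 0.07162
Formula: TL = 10 * log10(1 / tau)
Compute 1 / tau = 1 / 0.07162 = 13.9626
Compute log10(13.9626) = 1.144966
TL = 10 * 1.144966 = 11.45

11.45 dB


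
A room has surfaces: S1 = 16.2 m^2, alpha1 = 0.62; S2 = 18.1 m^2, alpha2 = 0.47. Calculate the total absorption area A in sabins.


Given surfaces:
  Surface 1: 16.2 * 0.62 = 10.044
  Surface 2: 18.1 * 0.47 = 8.507
Formula: A = sum(Si * alpha_i)
A = 10.044 + 8.507
A = 18.55

18.55 sabins


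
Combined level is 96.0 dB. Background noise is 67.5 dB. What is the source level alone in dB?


Given values:
  L_total = 96.0 dB, L_bg = 67.5 dB
Formula: L_source = 10 * log10(10^(L_total/10) - 10^(L_bg/10))
Convert to linear:
  10^(96.0/10) = 3981071705.535
  10^(67.5/10) = 5623413.2519
Difference: 3981071705.535 - 5623413.2519 = 3975448292.2831
L_source = 10 * log10(3975448292.2831) = 95.99

95.99 dB


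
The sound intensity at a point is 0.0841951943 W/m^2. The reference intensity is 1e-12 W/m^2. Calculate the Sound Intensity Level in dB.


Given values:
  I = 0.0841951943 W/m^2
  I_ref = 1e-12 W/m^2
Formula: SIL = 10 * log10(I / I_ref)
Compute ratio: I / I_ref = 84195194300
Compute log10: log10(84195194300) = 10.925287
Multiply: SIL = 10 * 10.925287 = 109.25

109.25 dB


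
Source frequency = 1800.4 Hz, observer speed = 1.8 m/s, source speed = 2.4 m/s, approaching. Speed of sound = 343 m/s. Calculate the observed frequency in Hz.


Given values:
  f_s = 1800.4 Hz, v_o = 1.8 m/s, v_s = 2.4 m/s
  Direction: approaching
Formula: f_o = f_s * (c + v_o) / (c - v_s)
Numerator: c + v_o = 343 + 1.8 = 344.8
Denominator: c - v_s = 343 - 2.4 = 340.6
f_o = 1800.4 * 344.8 / 340.6 = 1822.6

1822.6 Hz


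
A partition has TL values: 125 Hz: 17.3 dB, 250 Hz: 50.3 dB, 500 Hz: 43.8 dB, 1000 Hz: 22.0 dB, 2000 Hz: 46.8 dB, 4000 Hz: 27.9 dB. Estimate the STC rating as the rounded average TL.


Given TL values at each frequency:
  125 Hz: 17.3 dB
  250 Hz: 50.3 dB
  500 Hz: 43.8 dB
  1000 Hz: 22.0 dB
  2000 Hz: 46.8 dB
  4000 Hz: 27.9 dB
Formula: STC ~ round(average of TL values)
Sum = 17.3 + 50.3 + 43.8 + 22.0 + 46.8 + 27.9 = 208.1
Average = 208.1 / 6 = 34.68
Rounded: 35

35


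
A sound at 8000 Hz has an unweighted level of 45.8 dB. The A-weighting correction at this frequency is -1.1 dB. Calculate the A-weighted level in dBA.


Given values:
  SPL = 45.8 dB
  A-weighting at 8000 Hz = -1.1 dB
Formula: L_A = SPL + A_weight
L_A = 45.8 + (-1.1)
L_A = 44.7

44.7 dBA


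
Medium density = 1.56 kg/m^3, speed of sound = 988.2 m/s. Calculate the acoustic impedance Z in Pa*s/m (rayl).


Given values:
  rho = 1.56 kg/m^3
  c = 988.2 m/s
Formula: Z = rho * c
Z = 1.56 * 988.2
Z = 1541.59

1541.59 rayl


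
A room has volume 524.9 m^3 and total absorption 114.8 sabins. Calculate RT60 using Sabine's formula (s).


Given values:
  V = 524.9 m^3
  A = 114.8 sabins
Formula: RT60 = 0.161 * V / A
Numerator: 0.161 * 524.9 = 84.5089
RT60 = 84.5089 / 114.8 = 0.736

0.736 s


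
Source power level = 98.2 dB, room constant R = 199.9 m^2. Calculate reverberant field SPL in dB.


Given values:
  Lw = 98.2 dB, R = 199.9 m^2
Formula: SPL = Lw + 10 * log10(4 / R)
Compute 4 / R = 4 / 199.9 = 0.02001
Compute 10 * log10(0.02001) = -16.9875
SPL = 98.2 + (-16.9875) = 81.21

81.21 dB


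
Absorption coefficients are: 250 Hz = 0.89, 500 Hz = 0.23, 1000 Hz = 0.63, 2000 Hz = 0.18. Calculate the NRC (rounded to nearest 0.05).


Given values:
  a_250 = 0.89, a_500 = 0.23
  a_1000 = 0.63, a_2000 = 0.18
Formula: NRC = (a250 + a500 + a1000 + a2000) / 4
Sum = 0.89 + 0.23 + 0.63 + 0.18 = 1.93
NRC = 1.93 / 4 = 0.4825
Rounded to nearest 0.05: 0.5

0.5


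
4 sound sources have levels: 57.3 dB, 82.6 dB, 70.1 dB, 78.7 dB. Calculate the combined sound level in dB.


Formula: L_total = 10 * log10( sum(10^(Li/10)) )
  Source 1: 10^(57.3/10) = 537031.7964
  Source 2: 10^(82.6/10) = 181970085.861
  Source 3: 10^(70.1/10) = 10232929.9228
  Source 4: 10^(78.7/10) = 74131024.1301
Sum of linear values = 266871071.7103
L_total = 10 * log10(266871071.7103) = 84.26

84.26 dB


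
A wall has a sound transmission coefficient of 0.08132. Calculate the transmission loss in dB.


Given values:
  tau = 0.08132
Formula: TL = 10 * log10(1 / tau)
Compute 1 / tau = 1 / 0.08132 = 12.2971
Compute log10(12.2971) = 1.089803
TL = 10 * 1.089803 = 10.9

10.9 dB


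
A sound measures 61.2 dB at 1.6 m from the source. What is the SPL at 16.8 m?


Given values:
  SPL1 = 61.2 dB, r1 = 1.6 m, r2 = 16.8 m
Formula: SPL2 = SPL1 - 20 * log10(r2 / r1)
Compute ratio: r2 / r1 = 16.8 / 1.6 = 10.5
Compute log10: log10(10.5) = 1.021189
Compute drop: 20 * 1.021189 = 20.4238
SPL2 = 61.2 - 20.4238 = 40.78

40.78 dB


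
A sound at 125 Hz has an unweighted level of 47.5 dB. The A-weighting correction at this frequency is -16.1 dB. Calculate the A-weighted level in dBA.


Given values:
  SPL = 47.5 dB
  A-weighting at 125 Hz = -16.1 dB
Formula: L_A = SPL + A_weight
L_A = 47.5 + (-16.1)
L_A = 31.4

31.4 dBA


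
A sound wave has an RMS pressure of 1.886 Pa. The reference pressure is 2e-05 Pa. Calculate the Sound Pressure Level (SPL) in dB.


Given values:
  p = 1.886 Pa
  p_ref = 2e-05 Pa
Formula: SPL = 20 * log10(p / p_ref)
Compute ratio: p / p_ref = 1.886 / 2e-05 = 94300
Compute log10: log10(94300) = 4.974512
Multiply: SPL = 20 * 4.974512 = 99.49

99.49 dB


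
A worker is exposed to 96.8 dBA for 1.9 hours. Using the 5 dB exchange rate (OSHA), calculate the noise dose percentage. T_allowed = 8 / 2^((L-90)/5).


Given values:
  L = 96.8 dBA, T = 1.9 hours
Formula: T_allowed = 8 / 2^((L - 90) / 5)
Compute exponent: (96.8 - 90) / 5 = 1.36
Compute 2^(1.36) = 2.566852
T_allowed = 8 / 2.566852 = 3.116658 hours
Dose = (T / T_allowed) * 100
Dose = (1.9 / 3.116658) * 100 = 60.96

60.96 %


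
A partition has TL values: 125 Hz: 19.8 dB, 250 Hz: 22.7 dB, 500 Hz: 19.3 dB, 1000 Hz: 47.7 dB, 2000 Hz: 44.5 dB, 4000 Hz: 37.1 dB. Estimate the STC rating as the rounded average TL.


Given TL values at each frequency:
  125 Hz: 19.8 dB
  250 Hz: 22.7 dB
  500 Hz: 19.3 dB
  1000 Hz: 47.7 dB
  2000 Hz: 44.5 dB
  4000 Hz: 37.1 dB
Formula: STC ~ round(average of TL values)
Sum = 19.8 + 22.7 + 19.3 + 47.7 + 44.5 + 37.1 = 191.1
Average = 191.1 / 6 = 31.85
Rounded: 32

32


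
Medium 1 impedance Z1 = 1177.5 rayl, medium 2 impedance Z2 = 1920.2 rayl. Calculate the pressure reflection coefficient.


Given values:
  Z1 = 1177.5 rayl, Z2 = 1920.2 rayl
Formula: R = (Z2 - Z1) / (Z2 + Z1)
Numerator: Z2 - Z1 = 1920.2 - 1177.5 = 742.7
Denominator: Z2 + Z1 = 1920.2 + 1177.5 = 3097.7
R = 742.7 / 3097.7 = 0.2398

0.2398


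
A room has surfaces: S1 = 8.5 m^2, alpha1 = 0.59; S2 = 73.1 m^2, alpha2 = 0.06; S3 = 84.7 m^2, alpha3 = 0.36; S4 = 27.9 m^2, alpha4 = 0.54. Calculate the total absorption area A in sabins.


Given surfaces:
  Surface 1: 8.5 * 0.59 = 5.015
  Surface 2: 73.1 * 0.06 = 4.386
  Surface 3: 84.7 * 0.36 = 30.492
  Surface 4: 27.9 * 0.54 = 15.066
Formula: A = sum(Si * alpha_i)
A = 5.015 + 4.386 + 30.492 + 15.066
A = 54.96

54.96 sabins


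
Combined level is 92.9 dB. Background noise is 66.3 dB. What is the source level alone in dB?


Given values:
  L_total = 92.9 dB, L_bg = 66.3 dB
Formula: L_source = 10 * log10(10^(L_total/10) - 10^(L_bg/10))
Convert to linear:
  10^(92.9/10) = 1949844599.758
  10^(66.3/10) = 4265795.188
Difference: 1949844599.758 - 4265795.188 = 1945578804.57
L_source = 10 * log10(1945578804.57) = 92.89

92.89 dB


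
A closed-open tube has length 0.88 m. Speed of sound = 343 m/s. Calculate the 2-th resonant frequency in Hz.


Given values:
  Tube type: closed-open, L = 0.88 m, c = 343 m/s, n = 2
Formula: f_n = (2n - 1) * c / (4 * L)
Compute 2n - 1 = 2*2 - 1 = 3
Compute 4 * L = 4 * 0.88 = 3.52
f = 3 * 343 / 3.52
f = 292.33

292.33 Hz


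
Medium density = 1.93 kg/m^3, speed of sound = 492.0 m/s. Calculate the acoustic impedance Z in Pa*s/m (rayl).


Given values:
  rho = 1.93 kg/m^3
  c = 492.0 m/s
Formula: Z = rho * c
Z = 1.93 * 492.0
Z = 949.56

949.56 rayl


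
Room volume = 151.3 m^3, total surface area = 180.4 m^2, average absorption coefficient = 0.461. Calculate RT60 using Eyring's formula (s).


Given values:
  V = 151.3 m^3, S = 180.4 m^2, alpha = 0.461
Formula: RT60 = 0.161 * V / (-S * ln(1 - alpha))
Compute ln(1 - 0.461) = ln(0.539) = -0.61804
Denominator: -180.4 * -0.61804 = 111.4944
Numerator: 0.161 * 151.3 = 24.3593
RT60 = 24.3593 / 111.4944 = 0.218

0.218 s


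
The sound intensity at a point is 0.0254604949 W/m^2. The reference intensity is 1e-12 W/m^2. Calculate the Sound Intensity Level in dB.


Given values:
  I = 0.0254604949 W/m^2
  I_ref = 1e-12 W/m^2
Formula: SIL = 10 * log10(I / I_ref)
Compute ratio: I / I_ref = 25460494900
Compute log10: log10(25460494900) = 10.405867
Multiply: SIL = 10 * 10.405867 = 104.06

104.06 dB


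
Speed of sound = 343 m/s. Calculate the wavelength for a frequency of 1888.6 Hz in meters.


Given values:
  c = 343 m/s, f = 1888.6 Hz
Formula: lambda = c / f
lambda = 343 / 1888.6
lambda = 0.1816

0.1816 m


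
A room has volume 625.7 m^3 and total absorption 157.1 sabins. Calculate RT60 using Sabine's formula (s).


Given values:
  V = 625.7 m^3
  A = 157.1 sabins
Formula: RT60 = 0.161 * V / A
Numerator: 0.161 * 625.7 = 100.7377
RT60 = 100.7377 / 157.1 = 0.641

0.641 s


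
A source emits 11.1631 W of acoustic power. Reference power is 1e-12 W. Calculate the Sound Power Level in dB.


Given values:
  W = 11.1631 W
  W_ref = 1e-12 W
Formula: SWL = 10 * log10(W / W_ref)
Compute ratio: W / W_ref = 11163100000000
Compute log10: log10(11163100000000) = 13.047785
Multiply: SWL = 10 * 13.047785 = 130.48

130.48 dB


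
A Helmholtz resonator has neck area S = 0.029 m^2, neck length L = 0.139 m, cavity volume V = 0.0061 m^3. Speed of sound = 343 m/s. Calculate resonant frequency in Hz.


Given values:
  S = 0.029 m^2, L = 0.139 m, V = 0.0061 m^3, c = 343 m/s
Formula: f = (c / (2*pi)) * sqrt(S / (V * L))
Compute V * L = 0.0061 * 0.139 = 0.0008479
Compute S / (V * L) = 0.029 / 0.0008479 = 34.2021
Compute sqrt(34.2021) = 5.848256
Compute c / (2*pi) = 343 / 6.283185 = 54.590148
f = 54.590148 * 5.848256 = 319.26

319.26 Hz


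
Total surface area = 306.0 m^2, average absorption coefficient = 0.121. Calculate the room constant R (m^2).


Given values:
  S = 306.0 m^2, alpha = 0.121
Formula: R = S * alpha / (1 - alpha)
Numerator: 306.0 * 0.121 = 37.026
Denominator: 1 - 0.121 = 0.879
R = 37.026 / 0.879 = 42.12

42.12 m^2


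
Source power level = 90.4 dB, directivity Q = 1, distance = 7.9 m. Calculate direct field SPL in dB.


Given values:
  Lw = 90.4 dB, Q = 1, r = 7.9 m
Formula: SPL = Lw + 10 * log10(Q / (4 * pi * r^2))
Compute 4 * pi * r^2 = 4 * pi * 7.9^2 = 784.2672
Compute Q / denom = 1 / 784.2672 = 0.00127508
Compute 10 * log10(0.00127508) = -28.9446
SPL = 90.4 + (-28.9446) = 61.46

61.46 dB


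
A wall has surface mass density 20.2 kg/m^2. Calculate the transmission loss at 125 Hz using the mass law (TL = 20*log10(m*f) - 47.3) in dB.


Given values:
  m = 20.2 kg/m^2, f = 125 Hz
Formula: TL = 20 * log10(m * f) - 47.3
Compute m * f = 20.2 * 125 = 2525.0
Compute log10(2525.0) = 3.402261
Compute 20 * 3.402261 = 68.0452
TL = 68.0452 - 47.3 = 20.75

20.75 dB


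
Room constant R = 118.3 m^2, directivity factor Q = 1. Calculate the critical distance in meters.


Given values:
  R = 118.3 m^2, Q = 1
Formula: d_c = 0.141 * sqrt(Q * R)
Compute Q * R = 1 * 118.3 = 118.3
Compute sqrt(118.3) = 10.8766
d_c = 0.141 * 10.8766 = 1.534

1.534 m


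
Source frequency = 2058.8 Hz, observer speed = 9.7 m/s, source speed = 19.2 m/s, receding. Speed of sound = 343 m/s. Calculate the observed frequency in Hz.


Given values:
  f_s = 2058.8 Hz, v_o = 9.7 m/s, v_s = 19.2 m/s
  Direction: receding
Formula: f_o = f_s * (c - v_o) / (c + v_s)
Numerator: c - v_o = 343 - 9.7 = 333.3
Denominator: c + v_s = 343 + 19.2 = 362.2
f_o = 2058.8 * 333.3 / 362.2 = 1894.53

1894.53 Hz


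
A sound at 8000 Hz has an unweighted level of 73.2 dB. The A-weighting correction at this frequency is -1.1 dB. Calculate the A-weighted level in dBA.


Given values:
  SPL = 73.2 dB
  A-weighting at 8000 Hz = -1.1 dB
Formula: L_A = SPL + A_weight
L_A = 73.2 + (-1.1)
L_A = 72.1

72.1 dBA


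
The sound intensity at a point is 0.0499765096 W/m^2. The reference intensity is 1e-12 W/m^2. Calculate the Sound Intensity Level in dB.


Given values:
  I = 0.0499765096 W/m^2
  I_ref = 1e-12 W/m^2
Formula: SIL = 10 * log10(I / I_ref)
Compute ratio: I / I_ref = 49976509600
Compute log10: log10(49976509600) = 10.698766
Multiply: SIL = 10 * 10.698766 = 106.99

106.99 dB


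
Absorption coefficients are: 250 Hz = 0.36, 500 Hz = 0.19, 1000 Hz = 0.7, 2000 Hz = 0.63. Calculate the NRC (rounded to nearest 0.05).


Given values:
  a_250 = 0.36, a_500 = 0.19
  a_1000 = 0.7, a_2000 = 0.63
Formula: NRC = (a250 + a500 + a1000 + a2000) / 4
Sum = 0.36 + 0.19 + 0.7 + 0.63 = 1.88
NRC = 1.88 / 4 = 0.47
Rounded to nearest 0.05: 0.45

0.45


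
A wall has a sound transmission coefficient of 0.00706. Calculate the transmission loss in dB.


Given values:
  tau = 0.00706
Formula: TL = 10 * log10(1 / tau)
Compute 1 / tau = 1 / 0.00706 = 141.6431
Compute log10(141.6431) = 2.151195
TL = 10 * 2.151195 = 21.51

21.51 dB


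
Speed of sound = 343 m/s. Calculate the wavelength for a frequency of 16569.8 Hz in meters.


Given values:
  c = 343 m/s, f = 16569.8 Hz
Formula: lambda = c / f
lambda = 343 / 16569.8
lambda = 0.0207

0.0207 m


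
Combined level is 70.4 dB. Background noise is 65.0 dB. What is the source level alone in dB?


Given values:
  L_total = 70.4 dB, L_bg = 65.0 dB
Formula: L_source = 10 * log10(10^(L_total/10) - 10^(L_bg/10))
Convert to linear:
  10^(70.4/10) = 10964781.9614
  10^(65.0/10) = 3162277.6602
Difference: 10964781.9614 - 3162277.6602 = 7802504.3012
L_source = 10 * log10(7802504.3012) = 68.92

68.92 dB


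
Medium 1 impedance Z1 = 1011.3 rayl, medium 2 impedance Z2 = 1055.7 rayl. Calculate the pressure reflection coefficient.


Given values:
  Z1 = 1011.3 rayl, Z2 = 1055.7 rayl
Formula: R = (Z2 - Z1) / (Z2 + Z1)
Numerator: Z2 - Z1 = 1055.7 - 1011.3 = 44.4
Denominator: Z2 + Z1 = 1055.7 + 1011.3 = 2067.0
R = 44.4 / 2067.0 = 0.0215

0.0215


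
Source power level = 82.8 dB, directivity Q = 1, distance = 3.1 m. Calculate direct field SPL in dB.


Given values:
  Lw = 82.8 dB, Q = 1, r = 3.1 m
Formula: SPL = Lw + 10 * log10(Q / (4 * pi * r^2))
Compute 4 * pi * r^2 = 4 * pi * 3.1^2 = 120.7628
Compute Q / denom = 1 / 120.7628 = 0.0082807
Compute 10 * log10(0.0082807) = -20.8193
SPL = 82.8 + (-20.8193) = 61.98

61.98 dB


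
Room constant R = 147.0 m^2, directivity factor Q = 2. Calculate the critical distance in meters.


Given values:
  R = 147.0 m^2, Q = 2
Formula: d_c = 0.141 * sqrt(Q * R)
Compute Q * R = 2 * 147.0 = 294.0
Compute sqrt(294.0) = 17.1464
d_c = 0.141 * 17.1464 = 2.418

2.418 m


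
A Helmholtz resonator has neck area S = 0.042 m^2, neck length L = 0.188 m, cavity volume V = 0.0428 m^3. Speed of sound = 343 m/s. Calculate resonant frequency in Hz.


Given values:
  S = 0.042 m^2, L = 0.188 m, V = 0.0428 m^3, c = 343 m/s
Formula: f = (c / (2*pi)) * sqrt(S / (V * L))
Compute V * L = 0.0428 * 0.188 = 0.0080464
Compute S / (V * L) = 0.042 / 0.0080464 = 5.2197
Compute sqrt(5.2197) = 2.284666
Compute c / (2*pi) = 343 / 6.283185 = 54.590148
f = 54.590148 * 2.284666 = 124.72

124.72 Hz


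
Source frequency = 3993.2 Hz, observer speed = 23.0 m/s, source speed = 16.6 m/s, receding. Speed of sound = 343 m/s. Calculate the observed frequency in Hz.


Given values:
  f_s = 3993.2 Hz, v_o = 23.0 m/s, v_s = 16.6 m/s
  Direction: receding
Formula: f_o = f_s * (c - v_o) / (c + v_s)
Numerator: c - v_o = 343 - 23.0 = 320.0
Denominator: c + v_s = 343 + 16.6 = 359.6
f_o = 3993.2 * 320.0 / 359.6 = 3553.46

3553.46 Hz


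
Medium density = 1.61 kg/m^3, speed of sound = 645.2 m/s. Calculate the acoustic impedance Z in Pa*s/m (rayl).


Given values:
  rho = 1.61 kg/m^3
  c = 645.2 m/s
Formula: Z = rho * c
Z = 1.61 * 645.2
Z = 1038.77

1038.77 rayl


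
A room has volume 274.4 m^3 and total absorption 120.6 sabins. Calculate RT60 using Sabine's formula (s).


Given values:
  V = 274.4 m^3
  A = 120.6 sabins
Formula: RT60 = 0.161 * V / A
Numerator: 0.161 * 274.4 = 44.1784
RT60 = 44.1784 / 120.6 = 0.366

0.366 s
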